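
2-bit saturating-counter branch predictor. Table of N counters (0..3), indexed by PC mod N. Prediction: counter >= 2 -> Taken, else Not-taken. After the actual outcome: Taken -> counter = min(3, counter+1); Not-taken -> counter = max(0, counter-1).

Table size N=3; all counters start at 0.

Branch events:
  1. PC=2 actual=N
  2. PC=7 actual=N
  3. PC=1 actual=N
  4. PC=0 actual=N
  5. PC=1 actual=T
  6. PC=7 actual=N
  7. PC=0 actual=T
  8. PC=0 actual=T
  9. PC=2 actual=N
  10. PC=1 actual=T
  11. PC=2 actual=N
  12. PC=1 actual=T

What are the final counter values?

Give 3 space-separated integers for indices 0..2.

Ev 1: PC=2 idx=2 pred=N actual=N -> ctr[2]=0
Ev 2: PC=7 idx=1 pred=N actual=N -> ctr[1]=0
Ev 3: PC=1 idx=1 pred=N actual=N -> ctr[1]=0
Ev 4: PC=0 idx=0 pred=N actual=N -> ctr[0]=0
Ev 5: PC=1 idx=1 pred=N actual=T -> ctr[1]=1
Ev 6: PC=7 idx=1 pred=N actual=N -> ctr[1]=0
Ev 7: PC=0 idx=0 pred=N actual=T -> ctr[0]=1
Ev 8: PC=0 idx=0 pred=N actual=T -> ctr[0]=2
Ev 9: PC=2 idx=2 pred=N actual=N -> ctr[2]=0
Ev 10: PC=1 idx=1 pred=N actual=T -> ctr[1]=1
Ev 11: PC=2 idx=2 pred=N actual=N -> ctr[2]=0
Ev 12: PC=1 idx=1 pred=N actual=T -> ctr[1]=2

Answer: 2 2 0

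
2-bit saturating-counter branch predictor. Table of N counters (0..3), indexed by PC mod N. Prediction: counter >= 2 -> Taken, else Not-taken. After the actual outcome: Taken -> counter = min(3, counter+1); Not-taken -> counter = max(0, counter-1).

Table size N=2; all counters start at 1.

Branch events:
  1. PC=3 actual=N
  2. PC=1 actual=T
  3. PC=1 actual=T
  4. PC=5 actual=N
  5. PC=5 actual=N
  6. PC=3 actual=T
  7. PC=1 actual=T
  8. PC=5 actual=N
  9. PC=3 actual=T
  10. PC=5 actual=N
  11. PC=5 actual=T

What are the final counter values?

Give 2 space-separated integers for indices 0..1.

Answer: 1 2

Derivation:
Ev 1: PC=3 idx=1 pred=N actual=N -> ctr[1]=0
Ev 2: PC=1 idx=1 pred=N actual=T -> ctr[1]=1
Ev 3: PC=1 idx=1 pred=N actual=T -> ctr[1]=2
Ev 4: PC=5 idx=1 pred=T actual=N -> ctr[1]=1
Ev 5: PC=5 idx=1 pred=N actual=N -> ctr[1]=0
Ev 6: PC=3 idx=1 pred=N actual=T -> ctr[1]=1
Ev 7: PC=1 idx=1 pred=N actual=T -> ctr[1]=2
Ev 8: PC=5 idx=1 pred=T actual=N -> ctr[1]=1
Ev 9: PC=3 idx=1 pred=N actual=T -> ctr[1]=2
Ev 10: PC=5 idx=1 pred=T actual=N -> ctr[1]=1
Ev 11: PC=5 idx=1 pred=N actual=T -> ctr[1]=2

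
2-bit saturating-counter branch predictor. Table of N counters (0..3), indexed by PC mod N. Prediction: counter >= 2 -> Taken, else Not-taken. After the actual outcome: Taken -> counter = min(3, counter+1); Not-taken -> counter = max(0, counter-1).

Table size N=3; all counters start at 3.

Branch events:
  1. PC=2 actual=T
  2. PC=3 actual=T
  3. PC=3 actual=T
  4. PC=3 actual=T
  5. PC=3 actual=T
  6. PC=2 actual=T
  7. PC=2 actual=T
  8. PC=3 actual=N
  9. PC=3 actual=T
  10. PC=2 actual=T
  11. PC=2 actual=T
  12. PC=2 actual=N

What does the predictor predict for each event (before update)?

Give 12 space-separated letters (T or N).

Answer: T T T T T T T T T T T T

Derivation:
Ev 1: PC=2 idx=2 pred=T actual=T -> ctr[2]=3
Ev 2: PC=3 idx=0 pred=T actual=T -> ctr[0]=3
Ev 3: PC=3 idx=0 pred=T actual=T -> ctr[0]=3
Ev 4: PC=3 idx=0 pred=T actual=T -> ctr[0]=3
Ev 5: PC=3 idx=0 pred=T actual=T -> ctr[0]=3
Ev 6: PC=2 idx=2 pred=T actual=T -> ctr[2]=3
Ev 7: PC=2 idx=2 pred=T actual=T -> ctr[2]=3
Ev 8: PC=3 idx=0 pred=T actual=N -> ctr[0]=2
Ev 9: PC=3 idx=0 pred=T actual=T -> ctr[0]=3
Ev 10: PC=2 idx=2 pred=T actual=T -> ctr[2]=3
Ev 11: PC=2 idx=2 pred=T actual=T -> ctr[2]=3
Ev 12: PC=2 idx=2 pred=T actual=N -> ctr[2]=2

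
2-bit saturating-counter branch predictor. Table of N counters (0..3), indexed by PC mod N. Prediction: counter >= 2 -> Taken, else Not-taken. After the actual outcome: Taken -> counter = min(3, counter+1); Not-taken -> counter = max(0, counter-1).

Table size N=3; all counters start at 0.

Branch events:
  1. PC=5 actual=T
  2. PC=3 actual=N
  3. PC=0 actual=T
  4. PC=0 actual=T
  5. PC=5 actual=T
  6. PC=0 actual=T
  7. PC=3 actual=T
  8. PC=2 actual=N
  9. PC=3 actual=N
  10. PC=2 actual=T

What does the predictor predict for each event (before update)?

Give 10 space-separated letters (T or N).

Ev 1: PC=5 idx=2 pred=N actual=T -> ctr[2]=1
Ev 2: PC=3 idx=0 pred=N actual=N -> ctr[0]=0
Ev 3: PC=0 idx=0 pred=N actual=T -> ctr[0]=1
Ev 4: PC=0 idx=0 pred=N actual=T -> ctr[0]=2
Ev 5: PC=5 idx=2 pred=N actual=T -> ctr[2]=2
Ev 6: PC=0 idx=0 pred=T actual=T -> ctr[0]=3
Ev 7: PC=3 idx=0 pred=T actual=T -> ctr[0]=3
Ev 8: PC=2 idx=2 pred=T actual=N -> ctr[2]=1
Ev 9: PC=3 idx=0 pred=T actual=N -> ctr[0]=2
Ev 10: PC=2 idx=2 pred=N actual=T -> ctr[2]=2

Answer: N N N N N T T T T N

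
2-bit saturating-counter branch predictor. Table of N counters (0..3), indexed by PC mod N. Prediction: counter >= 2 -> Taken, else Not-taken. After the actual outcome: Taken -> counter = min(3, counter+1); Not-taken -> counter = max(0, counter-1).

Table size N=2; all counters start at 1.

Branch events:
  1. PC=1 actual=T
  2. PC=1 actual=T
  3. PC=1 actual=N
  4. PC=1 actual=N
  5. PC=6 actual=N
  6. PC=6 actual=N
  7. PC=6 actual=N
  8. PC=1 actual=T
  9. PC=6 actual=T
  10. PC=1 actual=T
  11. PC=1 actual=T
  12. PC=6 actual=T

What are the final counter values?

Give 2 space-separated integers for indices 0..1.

Answer: 2 3

Derivation:
Ev 1: PC=1 idx=1 pred=N actual=T -> ctr[1]=2
Ev 2: PC=1 idx=1 pred=T actual=T -> ctr[1]=3
Ev 3: PC=1 idx=1 pred=T actual=N -> ctr[1]=2
Ev 4: PC=1 idx=1 pred=T actual=N -> ctr[1]=1
Ev 5: PC=6 idx=0 pred=N actual=N -> ctr[0]=0
Ev 6: PC=6 idx=0 pred=N actual=N -> ctr[0]=0
Ev 7: PC=6 idx=0 pred=N actual=N -> ctr[0]=0
Ev 8: PC=1 idx=1 pred=N actual=T -> ctr[1]=2
Ev 9: PC=6 idx=0 pred=N actual=T -> ctr[0]=1
Ev 10: PC=1 idx=1 pred=T actual=T -> ctr[1]=3
Ev 11: PC=1 idx=1 pred=T actual=T -> ctr[1]=3
Ev 12: PC=6 idx=0 pred=N actual=T -> ctr[0]=2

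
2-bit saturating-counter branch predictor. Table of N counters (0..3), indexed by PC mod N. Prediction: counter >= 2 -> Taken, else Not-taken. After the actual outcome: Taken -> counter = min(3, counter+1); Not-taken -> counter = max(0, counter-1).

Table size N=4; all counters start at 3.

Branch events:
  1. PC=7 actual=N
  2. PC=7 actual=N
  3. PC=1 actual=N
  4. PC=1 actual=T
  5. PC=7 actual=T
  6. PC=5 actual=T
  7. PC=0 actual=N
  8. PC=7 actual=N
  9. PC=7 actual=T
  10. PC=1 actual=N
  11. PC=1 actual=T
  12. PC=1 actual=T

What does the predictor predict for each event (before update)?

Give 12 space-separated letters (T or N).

Answer: T T T T N T T T N T T T

Derivation:
Ev 1: PC=7 idx=3 pred=T actual=N -> ctr[3]=2
Ev 2: PC=7 idx=3 pred=T actual=N -> ctr[3]=1
Ev 3: PC=1 idx=1 pred=T actual=N -> ctr[1]=2
Ev 4: PC=1 idx=1 pred=T actual=T -> ctr[1]=3
Ev 5: PC=7 idx=3 pred=N actual=T -> ctr[3]=2
Ev 6: PC=5 idx=1 pred=T actual=T -> ctr[1]=3
Ev 7: PC=0 idx=0 pred=T actual=N -> ctr[0]=2
Ev 8: PC=7 idx=3 pred=T actual=N -> ctr[3]=1
Ev 9: PC=7 idx=3 pred=N actual=T -> ctr[3]=2
Ev 10: PC=1 idx=1 pred=T actual=N -> ctr[1]=2
Ev 11: PC=1 idx=1 pred=T actual=T -> ctr[1]=3
Ev 12: PC=1 idx=1 pred=T actual=T -> ctr[1]=3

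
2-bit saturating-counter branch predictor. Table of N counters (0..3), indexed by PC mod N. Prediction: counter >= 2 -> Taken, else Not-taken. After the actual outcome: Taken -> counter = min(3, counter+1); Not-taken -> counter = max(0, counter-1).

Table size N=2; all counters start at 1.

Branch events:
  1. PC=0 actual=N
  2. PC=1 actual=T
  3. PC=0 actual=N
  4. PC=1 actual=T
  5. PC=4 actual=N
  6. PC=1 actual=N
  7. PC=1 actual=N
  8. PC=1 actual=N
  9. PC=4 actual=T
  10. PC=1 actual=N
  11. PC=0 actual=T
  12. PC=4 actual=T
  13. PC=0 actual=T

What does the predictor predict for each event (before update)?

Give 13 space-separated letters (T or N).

Answer: N N N T N T T N N N N T T

Derivation:
Ev 1: PC=0 idx=0 pred=N actual=N -> ctr[0]=0
Ev 2: PC=1 idx=1 pred=N actual=T -> ctr[1]=2
Ev 3: PC=0 idx=0 pred=N actual=N -> ctr[0]=0
Ev 4: PC=1 idx=1 pred=T actual=T -> ctr[1]=3
Ev 5: PC=4 idx=0 pred=N actual=N -> ctr[0]=0
Ev 6: PC=1 idx=1 pred=T actual=N -> ctr[1]=2
Ev 7: PC=1 idx=1 pred=T actual=N -> ctr[1]=1
Ev 8: PC=1 idx=1 pred=N actual=N -> ctr[1]=0
Ev 9: PC=4 idx=0 pred=N actual=T -> ctr[0]=1
Ev 10: PC=1 idx=1 pred=N actual=N -> ctr[1]=0
Ev 11: PC=0 idx=0 pred=N actual=T -> ctr[0]=2
Ev 12: PC=4 idx=0 pred=T actual=T -> ctr[0]=3
Ev 13: PC=0 idx=0 pred=T actual=T -> ctr[0]=3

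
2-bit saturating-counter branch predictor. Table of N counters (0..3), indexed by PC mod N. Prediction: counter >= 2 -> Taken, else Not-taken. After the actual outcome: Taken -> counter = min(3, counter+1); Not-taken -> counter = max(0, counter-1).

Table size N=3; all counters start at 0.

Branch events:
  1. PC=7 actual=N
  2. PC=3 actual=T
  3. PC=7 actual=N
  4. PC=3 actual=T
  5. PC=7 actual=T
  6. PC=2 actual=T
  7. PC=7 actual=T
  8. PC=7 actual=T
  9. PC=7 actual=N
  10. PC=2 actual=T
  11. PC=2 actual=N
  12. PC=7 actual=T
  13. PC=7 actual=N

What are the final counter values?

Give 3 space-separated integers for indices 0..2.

Ev 1: PC=7 idx=1 pred=N actual=N -> ctr[1]=0
Ev 2: PC=3 idx=0 pred=N actual=T -> ctr[0]=1
Ev 3: PC=7 idx=1 pred=N actual=N -> ctr[1]=0
Ev 4: PC=3 idx=0 pred=N actual=T -> ctr[0]=2
Ev 5: PC=7 idx=1 pred=N actual=T -> ctr[1]=1
Ev 6: PC=2 idx=2 pred=N actual=T -> ctr[2]=1
Ev 7: PC=7 idx=1 pred=N actual=T -> ctr[1]=2
Ev 8: PC=7 idx=1 pred=T actual=T -> ctr[1]=3
Ev 9: PC=7 idx=1 pred=T actual=N -> ctr[1]=2
Ev 10: PC=2 idx=2 pred=N actual=T -> ctr[2]=2
Ev 11: PC=2 idx=2 pred=T actual=N -> ctr[2]=1
Ev 12: PC=7 idx=1 pred=T actual=T -> ctr[1]=3
Ev 13: PC=7 idx=1 pred=T actual=N -> ctr[1]=2

Answer: 2 2 1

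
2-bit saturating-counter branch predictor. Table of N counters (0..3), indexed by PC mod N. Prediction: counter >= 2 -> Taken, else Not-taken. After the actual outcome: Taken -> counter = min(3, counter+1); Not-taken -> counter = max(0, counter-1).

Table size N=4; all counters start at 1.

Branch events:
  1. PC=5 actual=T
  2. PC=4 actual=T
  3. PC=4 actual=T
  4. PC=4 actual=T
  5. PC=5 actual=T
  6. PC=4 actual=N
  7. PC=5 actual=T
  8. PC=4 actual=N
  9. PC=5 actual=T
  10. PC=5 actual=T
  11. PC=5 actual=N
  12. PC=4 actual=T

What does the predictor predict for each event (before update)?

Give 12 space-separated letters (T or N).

Ev 1: PC=5 idx=1 pred=N actual=T -> ctr[1]=2
Ev 2: PC=4 idx=0 pred=N actual=T -> ctr[0]=2
Ev 3: PC=4 idx=0 pred=T actual=T -> ctr[0]=3
Ev 4: PC=4 idx=0 pred=T actual=T -> ctr[0]=3
Ev 5: PC=5 idx=1 pred=T actual=T -> ctr[1]=3
Ev 6: PC=4 idx=0 pred=T actual=N -> ctr[0]=2
Ev 7: PC=5 idx=1 pred=T actual=T -> ctr[1]=3
Ev 8: PC=4 idx=0 pred=T actual=N -> ctr[0]=1
Ev 9: PC=5 idx=1 pred=T actual=T -> ctr[1]=3
Ev 10: PC=5 idx=1 pred=T actual=T -> ctr[1]=3
Ev 11: PC=5 idx=1 pred=T actual=N -> ctr[1]=2
Ev 12: PC=4 idx=0 pred=N actual=T -> ctr[0]=2

Answer: N N T T T T T T T T T N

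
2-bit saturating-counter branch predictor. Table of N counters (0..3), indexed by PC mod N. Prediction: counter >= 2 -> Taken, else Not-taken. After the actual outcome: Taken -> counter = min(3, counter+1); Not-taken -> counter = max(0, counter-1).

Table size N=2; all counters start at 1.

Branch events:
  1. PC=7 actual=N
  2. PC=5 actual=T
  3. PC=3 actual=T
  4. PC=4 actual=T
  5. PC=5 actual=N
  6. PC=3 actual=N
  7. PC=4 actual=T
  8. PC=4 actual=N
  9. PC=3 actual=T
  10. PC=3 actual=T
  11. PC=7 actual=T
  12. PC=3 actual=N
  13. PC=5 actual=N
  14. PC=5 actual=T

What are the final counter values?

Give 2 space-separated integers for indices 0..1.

Ev 1: PC=7 idx=1 pred=N actual=N -> ctr[1]=0
Ev 2: PC=5 idx=1 pred=N actual=T -> ctr[1]=1
Ev 3: PC=3 idx=1 pred=N actual=T -> ctr[1]=2
Ev 4: PC=4 idx=0 pred=N actual=T -> ctr[0]=2
Ev 5: PC=5 idx=1 pred=T actual=N -> ctr[1]=1
Ev 6: PC=3 idx=1 pred=N actual=N -> ctr[1]=0
Ev 7: PC=4 idx=0 pred=T actual=T -> ctr[0]=3
Ev 8: PC=4 idx=0 pred=T actual=N -> ctr[0]=2
Ev 9: PC=3 idx=1 pred=N actual=T -> ctr[1]=1
Ev 10: PC=3 idx=1 pred=N actual=T -> ctr[1]=2
Ev 11: PC=7 idx=1 pred=T actual=T -> ctr[1]=3
Ev 12: PC=3 idx=1 pred=T actual=N -> ctr[1]=2
Ev 13: PC=5 idx=1 pred=T actual=N -> ctr[1]=1
Ev 14: PC=5 idx=1 pred=N actual=T -> ctr[1]=2

Answer: 2 2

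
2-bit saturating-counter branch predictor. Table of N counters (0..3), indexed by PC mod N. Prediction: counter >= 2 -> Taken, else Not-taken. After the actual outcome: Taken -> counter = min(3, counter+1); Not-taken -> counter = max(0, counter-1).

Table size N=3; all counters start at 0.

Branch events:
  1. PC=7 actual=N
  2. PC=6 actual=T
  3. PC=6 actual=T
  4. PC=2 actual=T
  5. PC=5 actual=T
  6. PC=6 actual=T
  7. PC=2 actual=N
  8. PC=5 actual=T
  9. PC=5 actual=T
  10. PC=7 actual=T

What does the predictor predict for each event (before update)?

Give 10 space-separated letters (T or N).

Ev 1: PC=7 idx=1 pred=N actual=N -> ctr[1]=0
Ev 2: PC=6 idx=0 pred=N actual=T -> ctr[0]=1
Ev 3: PC=6 idx=0 pred=N actual=T -> ctr[0]=2
Ev 4: PC=2 idx=2 pred=N actual=T -> ctr[2]=1
Ev 5: PC=5 idx=2 pred=N actual=T -> ctr[2]=2
Ev 6: PC=6 idx=0 pred=T actual=T -> ctr[0]=3
Ev 7: PC=2 idx=2 pred=T actual=N -> ctr[2]=1
Ev 8: PC=5 idx=2 pred=N actual=T -> ctr[2]=2
Ev 9: PC=5 idx=2 pred=T actual=T -> ctr[2]=3
Ev 10: PC=7 idx=1 pred=N actual=T -> ctr[1]=1

Answer: N N N N N T T N T N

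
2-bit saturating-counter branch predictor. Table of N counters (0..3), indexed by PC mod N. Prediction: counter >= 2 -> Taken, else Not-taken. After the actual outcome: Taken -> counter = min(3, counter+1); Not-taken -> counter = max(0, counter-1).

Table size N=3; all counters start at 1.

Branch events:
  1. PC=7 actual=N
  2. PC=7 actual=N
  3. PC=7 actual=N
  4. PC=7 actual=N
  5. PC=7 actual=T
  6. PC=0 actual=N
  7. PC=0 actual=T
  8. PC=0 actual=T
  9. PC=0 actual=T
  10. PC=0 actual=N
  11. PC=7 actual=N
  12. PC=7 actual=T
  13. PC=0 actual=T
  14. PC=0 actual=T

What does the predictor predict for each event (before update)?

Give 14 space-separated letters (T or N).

Answer: N N N N N N N N T T N N T T

Derivation:
Ev 1: PC=7 idx=1 pred=N actual=N -> ctr[1]=0
Ev 2: PC=7 idx=1 pred=N actual=N -> ctr[1]=0
Ev 3: PC=7 idx=1 pred=N actual=N -> ctr[1]=0
Ev 4: PC=7 idx=1 pred=N actual=N -> ctr[1]=0
Ev 5: PC=7 idx=1 pred=N actual=T -> ctr[1]=1
Ev 6: PC=0 idx=0 pred=N actual=N -> ctr[0]=0
Ev 7: PC=0 idx=0 pred=N actual=T -> ctr[0]=1
Ev 8: PC=0 idx=0 pred=N actual=T -> ctr[0]=2
Ev 9: PC=0 idx=0 pred=T actual=T -> ctr[0]=3
Ev 10: PC=0 idx=0 pred=T actual=N -> ctr[0]=2
Ev 11: PC=7 idx=1 pred=N actual=N -> ctr[1]=0
Ev 12: PC=7 idx=1 pred=N actual=T -> ctr[1]=1
Ev 13: PC=0 idx=0 pred=T actual=T -> ctr[0]=3
Ev 14: PC=0 idx=0 pred=T actual=T -> ctr[0]=3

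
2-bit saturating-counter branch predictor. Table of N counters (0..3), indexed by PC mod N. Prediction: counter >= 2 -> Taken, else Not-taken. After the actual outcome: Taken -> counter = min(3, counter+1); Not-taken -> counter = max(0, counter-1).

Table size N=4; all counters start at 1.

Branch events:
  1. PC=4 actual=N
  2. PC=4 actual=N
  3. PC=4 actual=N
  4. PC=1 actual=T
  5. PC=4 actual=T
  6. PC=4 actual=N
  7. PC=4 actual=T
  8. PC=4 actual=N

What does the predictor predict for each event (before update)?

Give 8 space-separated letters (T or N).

Answer: N N N N N N N N

Derivation:
Ev 1: PC=4 idx=0 pred=N actual=N -> ctr[0]=0
Ev 2: PC=4 idx=0 pred=N actual=N -> ctr[0]=0
Ev 3: PC=4 idx=0 pred=N actual=N -> ctr[0]=0
Ev 4: PC=1 idx=1 pred=N actual=T -> ctr[1]=2
Ev 5: PC=4 idx=0 pred=N actual=T -> ctr[0]=1
Ev 6: PC=4 idx=0 pred=N actual=N -> ctr[0]=0
Ev 7: PC=4 idx=0 pred=N actual=T -> ctr[0]=1
Ev 8: PC=4 idx=0 pred=N actual=N -> ctr[0]=0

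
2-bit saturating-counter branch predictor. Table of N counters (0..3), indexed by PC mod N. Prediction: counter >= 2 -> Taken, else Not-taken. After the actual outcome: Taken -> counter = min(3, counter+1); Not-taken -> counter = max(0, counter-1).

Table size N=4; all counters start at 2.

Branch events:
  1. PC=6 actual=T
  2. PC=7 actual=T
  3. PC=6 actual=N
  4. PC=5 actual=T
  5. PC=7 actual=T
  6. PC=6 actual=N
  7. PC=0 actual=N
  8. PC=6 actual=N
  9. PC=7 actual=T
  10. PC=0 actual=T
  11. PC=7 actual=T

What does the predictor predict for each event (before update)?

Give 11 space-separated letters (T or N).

Answer: T T T T T T T N T N T

Derivation:
Ev 1: PC=6 idx=2 pred=T actual=T -> ctr[2]=3
Ev 2: PC=7 idx=3 pred=T actual=T -> ctr[3]=3
Ev 3: PC=6 idx=2 pred=T actual=N -> ctr[2]=2
Ev 4: PC=5 idx=1 pred=T actual=T -> ctr[1]=3
Ev 5: PC=7 idx=3 pred=T actual=T -> ctr[3]=3
Ev 6: PC=6 idx=2 pred=T actual=N -> ctr[2]=1
Ev 7: PC=0 idx=0 pred=T actual=N -> ctr[0]=1
Ev 8: PC=6 idx=2 pred=N actual=N -> ctr[2]=0
Ev 9: PC=7 idx=3 pred=T actual=T -> ctr[3]=3
Ev 10: PC=0 idx=0 pred=N actual=T -> ctr[0]=2
Ev 11: PC=7 idx=3 pred=T actual=T -> ctr[3]=3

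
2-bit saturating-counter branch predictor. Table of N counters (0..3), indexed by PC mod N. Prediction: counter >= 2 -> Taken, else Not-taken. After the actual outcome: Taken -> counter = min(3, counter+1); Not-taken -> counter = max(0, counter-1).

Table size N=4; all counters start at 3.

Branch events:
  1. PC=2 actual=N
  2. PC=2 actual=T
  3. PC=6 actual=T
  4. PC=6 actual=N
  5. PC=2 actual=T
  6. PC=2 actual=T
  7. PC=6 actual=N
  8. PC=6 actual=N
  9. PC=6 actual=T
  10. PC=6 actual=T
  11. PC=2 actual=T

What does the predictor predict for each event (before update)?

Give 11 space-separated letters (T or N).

Ev 1: PC=2 idx=2 pred=T actual=N -> ctr[2]=2
Ev 2: PC=2 idx=2 pred=T actual=T -> ctr[2]=3
Ev 3: PC=6 idx=2 pred=T actual=T -> ctr[2]=3
Ev 4: PC=6 idx=2 pred=T actual=N -> ctr[2]=2
Ev 5: PC=2 idx=2 pred=T actual=T -> ctr[2]=3
Ev 6: PC=2 idx=2 pred=T actual=T -> ctr[2]=3
Ev 7: PC=6 idx=2 pred=T actual=N -> ctr[2]=2
Ev 8: PC=6 idx=2 pred=T actual=N -> ctr[2]=1
Ev 9: PC=6 idx=2 pred=N actual=T -> ctr[2]=2
Ev 10: PC=6 idx=2 pred=T actual=T -> ctr[2]=3
Ev 11: PC=2 idx=2 pred=T actual=T -> ctr[2]=3

Answer: T T T T T T T T N T T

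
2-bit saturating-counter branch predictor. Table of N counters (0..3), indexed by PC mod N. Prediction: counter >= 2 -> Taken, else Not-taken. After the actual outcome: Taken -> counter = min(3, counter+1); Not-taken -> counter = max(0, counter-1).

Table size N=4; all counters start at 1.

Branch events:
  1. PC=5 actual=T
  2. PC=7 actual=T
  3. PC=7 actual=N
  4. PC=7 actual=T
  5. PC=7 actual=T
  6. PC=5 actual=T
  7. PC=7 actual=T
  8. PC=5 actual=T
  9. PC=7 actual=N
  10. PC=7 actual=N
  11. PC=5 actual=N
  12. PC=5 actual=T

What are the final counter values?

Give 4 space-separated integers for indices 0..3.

Answer: 1 3 1 1

Derivation:
Ev 1: PC=5 idx=1 pred=N actual=T -> ctr[1]=2
Ev 2: PC=7 idx=3 pred=N actual=T -> ctr[3]=2
Ev 3: PC=7 idx=3 pred=T actual=N -> ctr[3]=1
Ev 4: PC=7 idx=3 pred=N actual=T -> ctr[3]=2
Ev 5: PC=7 idx=3 pred=T actual=T -> ctr[3]=3
Ev 6: PC=5 idx=1 pred=T actual=T -> ctr[1]=3
Ev 7: PC=7 idx=3 pred=T actual=T -> ctr[3]=3
Ev 8: PC=5 idx=1 pred=T actual=T -> ctr[1]=3
Ev 9: PC=7 idx=3 pred=T actual=N -> ctr[3]=2
Ev 10: PC=7 idx=3 pred=T actual=N -> ctr[3]=1
Ev 11: PC=5 idx=1 pred=T actual=N -> ctr[1]=2
Ev 12: PC=5 idx=1 pred=T actual=T -> ctr[1]=3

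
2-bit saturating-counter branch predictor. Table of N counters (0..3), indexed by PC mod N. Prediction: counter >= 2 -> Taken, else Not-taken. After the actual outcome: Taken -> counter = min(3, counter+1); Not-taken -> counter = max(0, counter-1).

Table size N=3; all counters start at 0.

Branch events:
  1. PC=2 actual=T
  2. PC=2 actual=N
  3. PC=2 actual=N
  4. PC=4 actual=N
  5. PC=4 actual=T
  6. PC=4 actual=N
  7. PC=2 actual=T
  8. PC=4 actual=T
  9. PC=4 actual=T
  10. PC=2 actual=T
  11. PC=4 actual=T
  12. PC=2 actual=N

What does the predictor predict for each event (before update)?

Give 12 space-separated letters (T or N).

Ev 1: PC=2 idx=2 pred=N actual=T -> ctr[2]=1
Ev 2: PC=2 idx=2 pred=N actual=N -> ctr[2]=0
Ev 3: PC=2 idx=2 pred=N actual=N -> ctr[2]=0
Ev 4: PC=4 idx=1 pred=N actual=N -> ctr[1]=0
Ev 5: PC=4 idx=1 pred=N actual=T -> ctr[1]=1
Ev 6: PC=4 idx=1 pred=N actual=N -> ctr[1]=0
Ev 7: PC=2 idx=2 pred=N actual=T -> ctr[2]=1
Ev 8: PC=4 idx=1 pred=N actual=T -> ctr[1]=1
Ev 9: PC=4 idx=1 pred=N actual=T -> ctr[1]=2
Ev 10: PC=2 idx=2 pred=N actual=T -> ctr[2]=2
Ev 11: PC=4 idx=1 pred=T actual=T -> ctr[1]=3
Ev 12: PC=2 idx=2 pred=T actual=N -> ctr[2]=1

Answer: N N N N N N N N N N T T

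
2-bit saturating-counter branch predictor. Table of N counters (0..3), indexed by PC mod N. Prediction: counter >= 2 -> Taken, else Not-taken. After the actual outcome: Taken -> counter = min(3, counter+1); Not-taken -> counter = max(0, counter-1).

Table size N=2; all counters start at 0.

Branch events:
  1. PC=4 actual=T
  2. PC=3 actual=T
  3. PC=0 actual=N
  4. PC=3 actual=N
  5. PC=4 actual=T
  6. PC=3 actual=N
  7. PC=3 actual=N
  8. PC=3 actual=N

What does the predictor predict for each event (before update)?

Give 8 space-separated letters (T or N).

Answer: N N N N N N N N

Derivation:
Ev 1: PC=4 idx=0 pred=N actual=T -> ctr[0]=1
Ev 2: PC=3 idx=1 pred=N actual=T -> ctr[1]=1
Ev 3: PC=0 idx=0 pred=N actual=N -> ctr[0]=0
Ev 4: PC=3 idx=1 pred=N actual=N -> ctr[1]=0
Ev 5: PC=4 idx=0 pred=N actual=T -> ctr[0]=1
Ev 6: PC=3 idx=1 pred=N actual=N -> ctr[1]=0
Ev 7: PC=3 idx=1 pred=N actual=N -> ctr[1]=0
Ev 8: PC=3 idx=1 pred=N actual=N -> ctr[1]=0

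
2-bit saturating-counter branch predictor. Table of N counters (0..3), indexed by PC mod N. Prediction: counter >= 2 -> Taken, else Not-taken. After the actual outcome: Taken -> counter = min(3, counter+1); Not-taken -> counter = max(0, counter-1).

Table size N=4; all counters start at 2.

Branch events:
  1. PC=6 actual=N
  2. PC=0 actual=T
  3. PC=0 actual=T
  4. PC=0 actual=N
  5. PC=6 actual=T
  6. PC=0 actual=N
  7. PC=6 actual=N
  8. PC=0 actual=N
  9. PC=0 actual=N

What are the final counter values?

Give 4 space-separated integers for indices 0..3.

Ev 1: PC=6 idx=2 pred=T actual=N -> ctr[2]=1
Ev 2: PC=0 idx=0 pred=T actual=T -> ctr[0]=3
Ev 3: PC=0 idx=0 pred=T actual=T -> ctr[0]=3
Ev 4: PC=0 idx=0 pred=T actual=N -> ctr[0]=2
Ev 5: PC=6 idx=2 pred=N actual=T -> ctr[2]=2
Ev 6: PC=0 idx=0 pred=T actual=N -> ctr[0]=1
Ev 7: PC=6 idx=2 pred=T actual=N -> ctr[2]=1
Ev 8: PC=0 idx=0 pred=N actual=N -> ctr[0]=0
Ev 9: PC=0 idx=0 pred=N actual=N -> ctr[0]=0

Answer: 0 2 1 2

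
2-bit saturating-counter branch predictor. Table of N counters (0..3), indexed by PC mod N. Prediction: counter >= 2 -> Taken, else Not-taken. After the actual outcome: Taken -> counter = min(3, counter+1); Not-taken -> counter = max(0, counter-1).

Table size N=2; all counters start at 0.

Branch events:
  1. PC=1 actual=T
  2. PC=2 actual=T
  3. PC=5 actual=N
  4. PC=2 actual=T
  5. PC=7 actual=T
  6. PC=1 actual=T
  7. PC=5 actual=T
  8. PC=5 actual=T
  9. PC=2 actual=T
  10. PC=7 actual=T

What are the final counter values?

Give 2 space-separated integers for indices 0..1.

Answer: 3 3

Derivation:
Ev 1: PC=1 idx=1 pred=N actual=T -> ctr[1]=1
Ev 2: PC=2 idx=0 pred=N actual=T -> ctr[0]=1
Ev 3: PC=5 idx=1 pred=N actual=N -> ctr[1]=0
Ev 4: PC=2 idx=0 pred=N actual=T -> ctr[0]=2
Ev 5: PC=7 idx=1 pred=N actual=T -> ctr[1]=1
Ev 6: PC=1 idx=1 pred=N actual=T -> ctr[1]=2
Ev 7: PC=5 idx=1 pred=T actual=T -> ctr[1]=3
Ev 8: PC=5 idx=1 pred=T actual=T -> ctr[1]=3
Ev 9: PC=2 idx=0 pred=T actual=T -> ctr[0]=3
Ev 10: PC=7 idx=1 pred=T actual=T -> ctr[1]=3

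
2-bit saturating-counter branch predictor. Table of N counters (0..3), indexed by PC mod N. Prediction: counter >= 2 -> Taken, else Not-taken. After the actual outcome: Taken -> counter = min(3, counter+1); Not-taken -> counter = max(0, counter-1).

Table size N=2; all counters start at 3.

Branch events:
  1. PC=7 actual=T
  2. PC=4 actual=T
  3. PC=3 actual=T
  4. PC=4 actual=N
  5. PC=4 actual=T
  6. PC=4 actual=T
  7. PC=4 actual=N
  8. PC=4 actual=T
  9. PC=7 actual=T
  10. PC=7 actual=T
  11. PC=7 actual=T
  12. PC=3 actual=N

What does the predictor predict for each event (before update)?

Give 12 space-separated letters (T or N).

Ev 1: PC=7 idx=1 pred=T actual=T -> ctr[1]=3
Ev 2: PC=4 idx=0 pred=T actual=T -> ctr[0]=3
Ev 3: PC=3 idx=1 pred=T actual=T -> ctr[1]=3
Ev 4: PC=4 idx=0 pred=T actual=N -> ctr[0]=2
Ev 5: PC=4 idx=0 pred=T actual=T -> ctr[0]=3
Ev 6: PC=4 idx=0 pred=T actual=T -> ctr[0]=3
Ev 7: PC=4 idx=0 pred=T actual=N -> ctr[0]=2
Ev 8: PC=4 idx=0 pred=T actual=T -> ctr[0]=3
Ev 9: PC=7 idx=1 pred=T actual=T -> ctr[1]=3
Ev 10: PC=7 idx=1 pred=T actual=T -> ctr[1]=3
Ev 11: PC=7 idx=1 pred=T actual=T -> ctr[1]=3
Ev 12: PC=3 idx=1 pred=T actual=N -> ctr[1]=2

Answer: T T T T T T T T T T T T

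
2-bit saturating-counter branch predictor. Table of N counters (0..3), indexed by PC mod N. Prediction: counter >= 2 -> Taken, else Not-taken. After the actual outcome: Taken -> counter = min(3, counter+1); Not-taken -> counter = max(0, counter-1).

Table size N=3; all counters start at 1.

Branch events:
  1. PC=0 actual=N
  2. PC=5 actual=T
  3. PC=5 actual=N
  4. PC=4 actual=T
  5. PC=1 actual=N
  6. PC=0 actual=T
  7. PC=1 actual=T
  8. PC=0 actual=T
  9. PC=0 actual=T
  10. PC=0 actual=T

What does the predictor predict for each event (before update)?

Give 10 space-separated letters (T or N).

Answer: N N T N T N N N T T

Derivation:
Ev 1: PC=0 idx=0 pred=N actual=N -> ctr[0]=0
Ev 2: PC=5 idx=2 pred=N actual=T -> ctr[2]=2
Ev 3: PC=5 idx=2 pred=T actual=N -> ctr[2]=1
Ev 4: PC=4 idx=1 pred=N actual=T -> ctr[1]=2
Ev 5: PC=1 idx=1 pred=T actual=N -> ctr[1]=1
Ev 6: PC=0 idx=0 pred=N actual=T -> ctr[0]=1
Ev 7: PC=1 idx=1 pred=N actual=T -> ctr[1]=2
Ev 8: PC=0 idx=0 pred=N actual=T -> ctr[0]=2
Ev 9: PC=0 idx=0 pred=T actual=T -> ctr[0]=3
Ev 10: PC=0 idx=0 pred=T actual=T -> ctr[0]=3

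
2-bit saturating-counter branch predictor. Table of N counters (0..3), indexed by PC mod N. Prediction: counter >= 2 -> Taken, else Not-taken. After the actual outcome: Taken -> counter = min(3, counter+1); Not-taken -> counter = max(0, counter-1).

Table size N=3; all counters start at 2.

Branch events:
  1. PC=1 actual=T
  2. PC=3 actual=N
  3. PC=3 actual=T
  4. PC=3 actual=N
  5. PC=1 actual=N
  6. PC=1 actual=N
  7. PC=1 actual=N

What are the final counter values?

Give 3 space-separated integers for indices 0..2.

Answer: 1 0 2

Derivation:
Ev 1: PC=1 idx=1 pred=T actual=T -> ctr[1]=3
Ev 2: PC=3 idx=0 pred=T actual=N -> ctr[0]=1
Ev 3: PC=3 idx=0 pred=N actual=T -> ctr[0]=2
Ev 4: PC=3 idx=0 pred=T actual=N -> ctr[0]=1
Ev 5: PC=1 idx=1 pred=T actual=N -> ctr[1]=2
Ev 6: PC=1 idx=1 pred=T actual=N -> ctr[1]=1
Ev 7: PC=1 idx=1 pred=N actual=N -> ctr[1]=0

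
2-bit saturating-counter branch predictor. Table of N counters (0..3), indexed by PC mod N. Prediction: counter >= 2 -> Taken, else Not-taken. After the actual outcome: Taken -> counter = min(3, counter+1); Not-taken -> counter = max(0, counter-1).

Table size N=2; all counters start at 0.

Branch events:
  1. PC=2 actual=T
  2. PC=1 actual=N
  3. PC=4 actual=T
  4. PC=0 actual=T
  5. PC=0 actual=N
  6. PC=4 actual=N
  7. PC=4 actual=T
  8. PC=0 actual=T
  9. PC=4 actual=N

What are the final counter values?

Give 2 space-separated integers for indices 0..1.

Answer: 2 0

Derivation:
Ev 1: PC=2 idx=0 pred=N actual=T -> ctr[0]=1
Ev 2: PC=1 idx=1 pred=N actual=N -> ctr[1]=0
Ev 3: PC=4 idx=0 pred=N actual=T -> ctr[0]=2
Ev 4: PC=0 idx=0 pred=T actual=T -> ctr[0]=3
Ev 5: PC=0 idx=0 pred=T actual=N -> ctr[0]=2
Ev 6: PC=4 idx=0 pred=T actual=N -> ctr[0]=1
Ev 7: PC=4 idx=0 pred=N actual=T -> ctr[0]=2
Ev 8: PC=0 idx=0 pred=T actual=T -> ctr[0]=3
Ev 9: PC=4 idx=0 pred=T actual=N -> ctr[0]=2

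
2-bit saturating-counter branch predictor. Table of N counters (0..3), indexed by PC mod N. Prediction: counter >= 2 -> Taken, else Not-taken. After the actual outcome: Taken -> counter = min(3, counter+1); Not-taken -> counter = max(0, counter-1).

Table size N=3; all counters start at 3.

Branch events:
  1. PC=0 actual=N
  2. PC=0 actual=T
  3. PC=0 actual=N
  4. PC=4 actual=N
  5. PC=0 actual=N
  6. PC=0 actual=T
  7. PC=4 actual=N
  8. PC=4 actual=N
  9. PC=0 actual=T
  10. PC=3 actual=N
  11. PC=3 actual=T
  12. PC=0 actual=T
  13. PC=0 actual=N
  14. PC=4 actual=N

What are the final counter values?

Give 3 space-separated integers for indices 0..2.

Ev 1: PC=0 idx=0 pred=T actual=N -> ctr[0]=2
Ev 2: PC=0 idx=0 pred=T actual=T -> ctr[0]=3
Ev 3: PC=0 idx=0 pred=T actual=N -> ctr[0]=2
Ev 4: PC=4 idx=1 pred=T actual=N -> ctr[1]=2
Ev 5: PC=0 idx=0 pred=T actual=N -> ctr[0]=1
Ev 6: PC=0 idx=0 pred=N actual=T -> ctr[0]=2
Ev 7: PC=4 idx=1 pred=T actual=N -> ctr[1]=1
Ev 8: PC=4 idx=1 pred=N actual=N -> ctr[1]=0
Ev 9: PC=0 idx=0 pred=T actual=T -> ctr[0]=3
Ev 10: PC=3 idx=0 pred=T actual=N -> ctr[0]=2
Ev 11: PC=3 idx=0 pred=T actual=T -> ctr[0]=3
Ev 12: PC=0 idx=0 pred=T actual=T -> ctr[0]=3
Ev 13: PC=0 idx=0 pred=T actual=N -> ctr[0]=2
Ev 14: PC=4 idx=1 pred=N actual=N -> ctr[1]=0

Answer: 2 0 3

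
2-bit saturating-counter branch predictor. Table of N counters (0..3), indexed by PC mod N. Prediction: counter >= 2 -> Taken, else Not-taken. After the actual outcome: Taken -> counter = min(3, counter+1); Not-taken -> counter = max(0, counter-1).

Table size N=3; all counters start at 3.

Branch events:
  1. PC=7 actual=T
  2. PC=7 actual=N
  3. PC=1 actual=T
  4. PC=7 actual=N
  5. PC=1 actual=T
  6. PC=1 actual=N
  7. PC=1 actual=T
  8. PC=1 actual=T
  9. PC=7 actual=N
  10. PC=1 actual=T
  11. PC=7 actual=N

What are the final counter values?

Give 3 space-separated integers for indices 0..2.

Ev 1: PC=7 idx=1 pred=T actual=T -> ctr[1]=3
Ev 2: PC=7 idx=1 pred=T actual=N -> ctr[1]=2
Ev 3: PC=1 idx=1 pred=T actual=T -> ctr[1]=3
Ev 4: PC=7 idx=1 pred=T actual=N -> ctr[1]=2
Ev 5: PC=1 idx=1 pred=T actual=T -> ctr[1]=3
Ev 6: PC=1 idx=1 pred=T actual=N -> ctr[1]=2
Ev 7: PC=1 idx=1 pred=T actual=T -> ctr[1]=3
Ev 8: PC=1 idx=1 pred=T actual=T -> ctr[1]=3
Ev 9: PC=7 idx=1 pred=T actual=N -> ctr[1]=2
Ev 10: PC=1 idx=1 pred=T actual=T -> ctr[1]=3
Ev 11: PC=7 idx=1 pred=T actual=N -> ctr[1]=2

Answer: 3 2 3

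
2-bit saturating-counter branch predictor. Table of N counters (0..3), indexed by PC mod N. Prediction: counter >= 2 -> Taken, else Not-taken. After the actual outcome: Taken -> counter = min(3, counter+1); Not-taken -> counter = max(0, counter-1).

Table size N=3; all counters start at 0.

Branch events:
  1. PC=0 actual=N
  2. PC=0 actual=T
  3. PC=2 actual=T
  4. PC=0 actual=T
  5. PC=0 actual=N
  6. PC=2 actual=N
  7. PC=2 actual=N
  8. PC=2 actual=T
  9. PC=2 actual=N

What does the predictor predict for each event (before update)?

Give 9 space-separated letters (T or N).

Answer: N N N N T N N N N

Derivation:
Ev 1: PC=0 idx=0 pred=N actual=N -> ctr[0]=0
Ev 2: PC=0 idx=0 pred=N actual=T -> ctr[0]=1
Ev 3: PC=2 idx=2 pred=N actual=T -> ctr[2]=1
Ev 4: PC=0 idx=0 pred=N actual=T -> ctr[0]=2
Ev 5: PC=0 idx=0 pred=T actual=N -> ctr[0]=1
Ev 6: PC=2 idx=2 pred=N actual=N -> ctr[2]=0
Ev 7: PC=2 idx=2 pred=N actual=N -> ctr[2]=0
Ev 8: PC=2 idx=2 pred=N actual=T -> ctr[2]=1
Ev 9: PC=2 idx=2 pred=N actual=N -> ctr[2]=0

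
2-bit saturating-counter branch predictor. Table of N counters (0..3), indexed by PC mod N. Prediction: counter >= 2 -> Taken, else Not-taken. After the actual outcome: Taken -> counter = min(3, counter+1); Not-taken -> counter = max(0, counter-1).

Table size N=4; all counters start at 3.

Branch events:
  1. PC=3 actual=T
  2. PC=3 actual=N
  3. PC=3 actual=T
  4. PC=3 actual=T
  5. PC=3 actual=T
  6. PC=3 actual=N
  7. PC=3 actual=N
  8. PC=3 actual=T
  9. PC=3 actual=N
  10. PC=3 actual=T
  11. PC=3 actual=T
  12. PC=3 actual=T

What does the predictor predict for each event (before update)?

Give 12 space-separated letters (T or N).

Answer: T T T T T T T N T N T T

Derivation:
Ev 1: PC=3 idx=3 pred=T actual=T -> ctr[3]=3
Ev 2: PC=3 idx=3 pred=T actual=N -> ctr[3]=2
Ev 3: PC=3 idx=3 pred=T actual=T -> ctr[3]=3
Ev 4: PC=3 idx=3 pred=T actual=T -> ctr[3]=3
Ev 5: PC=3 idx=3 pred=T actual=T -> ctr[3]=3
Ev 6: PC=3 idx=3 pred=T actual=N -> ctr[3]=2
Ev 7: PC=3 idx=3 pred=T actual=N -> ctr[3]=1
Ev 8: PC=3 idx=3 pred=N actual=T -> ctr[3]=2
Ev 9: PC=3 idx=3 pred=T actual=N -> ctr[3]=1
Ev 10: PC=3 idx=3 pred=N actual=T -> ctr[3]=2
Ev 11: PC=3 idx=3 pred=T actual=T -> ctr[3]=3
Ev 12: PC=3 idx=3 pred=T actual=T -> ctr[3]=3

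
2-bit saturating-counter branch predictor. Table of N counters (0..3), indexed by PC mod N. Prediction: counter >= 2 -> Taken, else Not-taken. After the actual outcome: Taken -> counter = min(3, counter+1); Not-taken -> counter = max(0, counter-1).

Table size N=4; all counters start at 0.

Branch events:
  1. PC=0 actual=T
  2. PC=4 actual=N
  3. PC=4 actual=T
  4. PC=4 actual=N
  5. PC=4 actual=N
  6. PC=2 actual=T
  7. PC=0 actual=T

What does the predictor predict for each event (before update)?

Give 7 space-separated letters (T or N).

Ev 1: PC=0 idx=0 pred=N actual=T -> ctr[0]=1
Ev 2: PC=4 idx=0 pred=N actual=N -> ctr[0]=0
Ev 3: PC=4 idx=0 pred=N actual=T -> ctr[0]=1
Ev 4: PC=4 idx=0 pred=N actual=N -> ctr[0]=0
Ev 5: PC=4 idx=0 pred=N actual=N -> ctr[0]=0
Ev 6: PC=2 idx=2 pred=N actual=T -> ctr[2]=1
Ev 7: PC=0 idx=0 pred=N actual=T -> ctr[0]=1

Answer: N N N N N N N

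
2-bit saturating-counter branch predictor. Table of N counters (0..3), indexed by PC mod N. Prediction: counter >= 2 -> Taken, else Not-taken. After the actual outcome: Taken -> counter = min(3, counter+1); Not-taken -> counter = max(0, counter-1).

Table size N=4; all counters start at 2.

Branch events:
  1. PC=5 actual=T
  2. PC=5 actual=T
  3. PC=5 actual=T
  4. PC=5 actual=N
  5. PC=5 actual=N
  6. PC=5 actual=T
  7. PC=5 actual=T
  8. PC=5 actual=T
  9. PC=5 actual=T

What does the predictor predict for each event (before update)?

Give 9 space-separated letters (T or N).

Answer: T T T T T N T T T

Derivation:
Ev 1: PC=5 idx=1 pred=T actual=T -> ctr[1]=3
Ev 2: PC=5 idx=1 pred=T actual=T -> ctr[1]=3
Ev 3: PC=5 idx=1 pred=T actual=T -> ctr[1]=3
Ev 4: PC=5 idx=1 pred=T actual=N -> ctr[1]=2
Ev 5: PC=5 idx=1 pred=T actual=N -> ctr[1]=1
Ev 6: PC=5 idx=1 pred=N actual=T -> ctr[1]=2
Ev 7: PC=5 idx=1 pred=T actual=T -> ctr[1]=3
Ev 8: PC=5 idx=1 pred=T actual=T -> ctr[1]=3
Ev 9: PC=5 idx=1 pred=T actual=T -> ctr[1]=3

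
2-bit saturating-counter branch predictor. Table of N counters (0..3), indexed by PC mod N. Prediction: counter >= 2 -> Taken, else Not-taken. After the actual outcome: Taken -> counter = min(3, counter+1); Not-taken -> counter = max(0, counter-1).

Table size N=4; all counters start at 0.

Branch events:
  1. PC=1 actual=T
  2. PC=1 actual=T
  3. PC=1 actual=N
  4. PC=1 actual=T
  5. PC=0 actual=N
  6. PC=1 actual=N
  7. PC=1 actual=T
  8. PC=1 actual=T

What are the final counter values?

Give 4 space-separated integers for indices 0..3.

Answer: 0 3 0 0

Derivation:
Ev 1: PC=1 idx=1 pred=N actual=T -> ctr[1]=1
Ev 2: PC=1 idx=1 pred=N actual=T -> ctr[1]=2
Ev 3: PC=1 idx=1 pred=T actual=N -> ctr[1]=1
Ev 4: PC=1 idx=1 pred=N actual=T -> ctr[1]=2
Ev 5: PC=0 idx=0 pred=N actual=N -> ctr[0]=0
Ev 6: PC=1 idx=1 pred=T actual=N -> ctr[1]=1
Ev 7: PC=1 idx=1 pred=N actual=T -> ctr[1]=2
Ev 8: PC=1 idx=1 pred=T actual=T -> ctr[1]=3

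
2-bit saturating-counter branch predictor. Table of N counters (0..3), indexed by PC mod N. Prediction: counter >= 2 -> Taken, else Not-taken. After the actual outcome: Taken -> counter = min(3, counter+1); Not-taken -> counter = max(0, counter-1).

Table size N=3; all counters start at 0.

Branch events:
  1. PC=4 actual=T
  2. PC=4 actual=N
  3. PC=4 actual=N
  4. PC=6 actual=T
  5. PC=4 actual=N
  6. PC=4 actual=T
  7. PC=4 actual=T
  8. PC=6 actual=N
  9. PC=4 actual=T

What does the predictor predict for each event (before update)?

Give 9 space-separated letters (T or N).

Ev 1: PC=4 idx=1 pred=N actual=T -> ctr[1]=1
Ev 2: PC=4 idx=1 pred=N actual=N -> ctr[1]=0
Ev 3: PC=4 idx=1 pred=N actual=N -> ctr[1]=0
Ev 4: PC=6 idx=0 pred=N actual=T -> ctr[0]=1
Ev 5: PC=4 idx=1 pred=N actual=N -> ctr[1]=0
Ev 6: PC=4 idx=1 pred=N actual=T -> ctr[1]=1
Ev 7: PC=4 idx=1 pred=N actual=T -> ctr[1]=2
Ev 8: PC=6 idx=0 pred=N actual=N -> ctr[0]=0
Ev 9: PC=4 idx=1 pred=T actual=T -> ctr[1]=3

Answer: N N N N N N N N T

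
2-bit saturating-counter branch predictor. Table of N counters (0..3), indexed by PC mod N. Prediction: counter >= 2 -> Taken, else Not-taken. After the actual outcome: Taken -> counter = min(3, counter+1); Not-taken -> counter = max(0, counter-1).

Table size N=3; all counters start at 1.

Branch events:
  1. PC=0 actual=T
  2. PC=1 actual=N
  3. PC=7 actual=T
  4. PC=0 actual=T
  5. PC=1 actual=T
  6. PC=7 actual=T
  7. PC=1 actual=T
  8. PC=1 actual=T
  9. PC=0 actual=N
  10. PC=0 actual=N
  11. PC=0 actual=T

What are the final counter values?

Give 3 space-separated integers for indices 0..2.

Answer: 2 3 1

Derivation:
Ev 1: PC=0 idx=0 pred=N actual=T -> ctr[0]=2
Ev 2: PC=1 idx=1 pred=N actual=N -> ctr[1]=0
Ev 3: PC=7 idx=1 pred=N actual=T -> ctr[1]=1
Ev 4: PC=0 idx=0 pred=T actual=T -> ctr[0]=3
Ev 5: PC=1 idx=1 pred=N actual=T -> ctr[1]=2
Ev 6: PC=7 idx=1 pred=T actual=T -> ctr[1]=3
Ev 7: PC=1 idx=1 pred=T actual=T -> ctr[1]=3
Ev 8: PC=1 idx=1 pred=T actual=T -> ctr[1]=3
Ev 9: PC=0 idx=0 pred=T actual=N -> ctr[0]=2
Ev 10: PC=0 idx=0 pred=T actual=N -> ctr[0]=1
Ev 11: PC=0 idx=0 pred=N actual=T -> ctr[0]=2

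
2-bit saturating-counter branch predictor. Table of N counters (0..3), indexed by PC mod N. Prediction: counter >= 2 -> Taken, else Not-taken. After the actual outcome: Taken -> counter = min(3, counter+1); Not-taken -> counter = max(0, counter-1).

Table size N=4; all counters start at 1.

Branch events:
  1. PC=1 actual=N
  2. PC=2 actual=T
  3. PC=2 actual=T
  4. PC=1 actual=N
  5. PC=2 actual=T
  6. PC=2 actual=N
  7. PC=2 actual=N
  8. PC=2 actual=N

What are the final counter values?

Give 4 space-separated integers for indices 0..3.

Answer: 1 0 0 1

Derivation:
Ev 1: PC=1 idx=1 pred=N actual=N -> ctr[1]=0
Ev 2: PC=2 idx=2 pred=N actual=T -> ctr[2]=2
Ev 3: PC=2 idx=2 pred=T actual=T -> ctr[2]=3
Ev 4: PC=1 idx=1 pred=N actual=N -> ctr[1]=0
Ev 5: PC=2 idx=2 pred=T actual=T -> ctr[2]=3
Ev 6: PC=2 idx=2 pred=T actual=N -> ctr[2]=2
Ev 7: PC=2 idx=2 pred=T actual=N -> ctr[2]=1
Ev 8: PC=2 idx=2 pred=N actual=N -> ctr[2]=0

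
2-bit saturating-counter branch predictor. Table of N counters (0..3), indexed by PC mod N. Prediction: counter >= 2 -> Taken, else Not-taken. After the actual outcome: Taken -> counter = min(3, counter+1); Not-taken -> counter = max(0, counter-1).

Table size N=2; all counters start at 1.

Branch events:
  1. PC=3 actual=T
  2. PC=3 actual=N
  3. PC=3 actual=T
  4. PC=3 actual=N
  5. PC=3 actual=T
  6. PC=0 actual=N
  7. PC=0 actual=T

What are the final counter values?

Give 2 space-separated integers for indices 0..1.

Ev 1: PC=3 idx=1 pred=N actual=T -> ctr[1]=2
Ev 2: PC=3 idx=1 pred=T actual=N -> ctr[1]=1
Ev 3: PC=3 idx=1 pred=N actual=T -> ctr[1]=2
Ev 4: PC=3 idx=1 pred=T actual=N -> ctr[1]=1
Ev 5: PC=3 idx=1 pred=N actual=T -> ctr[1]=2
Ev 6: PC=0 idx=0 pred=N actual=N -> ctr[0]=0
Ev 7: PC=0 idx=0 pred=N actual=T -> ctr[0]=1

Answer: 1 2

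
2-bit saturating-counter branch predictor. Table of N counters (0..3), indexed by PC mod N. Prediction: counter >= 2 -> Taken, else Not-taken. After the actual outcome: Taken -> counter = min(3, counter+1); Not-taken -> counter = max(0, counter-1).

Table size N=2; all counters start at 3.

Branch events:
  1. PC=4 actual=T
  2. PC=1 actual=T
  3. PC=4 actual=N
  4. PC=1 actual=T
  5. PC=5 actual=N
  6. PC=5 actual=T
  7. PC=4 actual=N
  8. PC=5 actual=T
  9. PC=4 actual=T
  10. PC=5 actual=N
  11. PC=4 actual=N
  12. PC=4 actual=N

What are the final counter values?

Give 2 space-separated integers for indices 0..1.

Answer: 0 2

Derivation:
Ev 1: PC=4 idx=0 pred=T actual=T -> ctr[0]=3
Ev 2: PC=1 idx=1 pred=T actual=T -> ctr[1]=3
Ev 3: PC=4 idx=0 pred=T actual=N -> ctr[0]=2
Ev 4: PC=1 idx=1 pred=T actual=T -> ctr[1]=3
Ev 5: PC=5 idx=1 pred=T actual=N -> ctr[1]=2
Ev 6: PC=5 idx=1 pred=T actual=T -> ctr[1]=3
Ev 7: PC=4 idx=0 pred=T actual=N -> ctr[0]=1
Ev 8: PC=5 idx=1 pred=T actual=T -> ctr[1]=3
Ev 9: PC=4 idx=0 pred=N actual=T -> ctr[0]=2
Ev 10: PC=5 idx=1 pred=T actual=N -> ctr[1]=2
Ev 11: PC=4 idx=0 pred=T actual=N -> ctr[0]=1
Ev 12: PC=4 idx=0 pred=N actual=N -> ctr[0]=0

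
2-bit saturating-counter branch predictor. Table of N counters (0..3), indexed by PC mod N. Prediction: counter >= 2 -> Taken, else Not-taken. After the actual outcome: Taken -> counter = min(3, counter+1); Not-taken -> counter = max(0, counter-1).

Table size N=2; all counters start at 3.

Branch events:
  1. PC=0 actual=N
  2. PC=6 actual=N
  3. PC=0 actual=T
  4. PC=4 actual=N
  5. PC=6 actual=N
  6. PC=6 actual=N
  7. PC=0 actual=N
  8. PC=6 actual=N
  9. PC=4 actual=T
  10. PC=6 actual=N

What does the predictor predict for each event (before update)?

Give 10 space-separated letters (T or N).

Ev 1: PC=0 idx=0 pred=T actual=N -> ctr[0]=2
Ev 2: PC=6 idx=0 pred=T actual=N -> ctr[0]=1
Ev 3: PC=0 idx=0 pred=N actual=T -> ctr[0]=2
Ev 4: PC=4 idx=0 pred=T actual=N -> ctr[0]=1
Ev 5: PC=6 idx=0 pred=N actual=N -> ctr[0]=0
Ev 6: PC=6 idx=0 pred=N actual=N -> ctr[0]=0
Ev 7: PC=0 idx=0 pred=N actual=N -> ctr[0]=0
Ev 8: PC=6 idx=0 pred=N actual=N -> ctr[0]=0
Ev 9: PC=4 idx=0 pred=N actual=T -> ctr[0]=1
Ev 10: PC=6 idx=0 pred=N actual=N -> ctr[0]=0

Answer: T T N T N N N N N N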